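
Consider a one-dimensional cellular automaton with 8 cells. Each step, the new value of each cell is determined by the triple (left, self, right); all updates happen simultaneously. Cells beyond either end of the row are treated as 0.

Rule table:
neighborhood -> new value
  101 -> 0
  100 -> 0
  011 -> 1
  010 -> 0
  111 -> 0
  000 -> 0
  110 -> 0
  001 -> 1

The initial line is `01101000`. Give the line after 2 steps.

10000000

step 1: 11000000
step 2: 10000000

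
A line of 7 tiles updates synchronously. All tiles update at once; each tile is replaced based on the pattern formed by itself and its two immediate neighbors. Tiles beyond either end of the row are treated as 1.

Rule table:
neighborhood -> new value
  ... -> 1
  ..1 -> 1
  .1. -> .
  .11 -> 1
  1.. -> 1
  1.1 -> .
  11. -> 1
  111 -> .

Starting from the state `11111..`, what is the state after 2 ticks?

11111..

....111
11111..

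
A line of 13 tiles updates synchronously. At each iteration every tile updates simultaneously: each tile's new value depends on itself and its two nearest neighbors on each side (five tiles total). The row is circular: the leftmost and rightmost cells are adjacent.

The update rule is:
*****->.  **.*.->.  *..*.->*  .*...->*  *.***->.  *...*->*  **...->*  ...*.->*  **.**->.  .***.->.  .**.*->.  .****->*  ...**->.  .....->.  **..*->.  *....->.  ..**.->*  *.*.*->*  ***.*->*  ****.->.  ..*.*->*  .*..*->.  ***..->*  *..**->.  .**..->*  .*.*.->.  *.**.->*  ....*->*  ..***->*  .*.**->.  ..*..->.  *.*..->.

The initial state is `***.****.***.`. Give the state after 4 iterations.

*...**.**..**

iteration 1: ..*..*.*...*.
iteration 2: **..**..***.*
iteration 3: .*..**..*.*..
iteration 4: *...**.**..**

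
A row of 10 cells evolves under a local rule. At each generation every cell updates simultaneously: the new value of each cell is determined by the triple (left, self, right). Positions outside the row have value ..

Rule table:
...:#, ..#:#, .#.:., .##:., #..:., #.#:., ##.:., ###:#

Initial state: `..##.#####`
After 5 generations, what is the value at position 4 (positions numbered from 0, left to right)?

generation 1: ##....###.
generation 2: ...###.#..
generation 3: ###.#....#
generation 4: .#....###.
generation 5: #..###.#..
position 4 holds #

#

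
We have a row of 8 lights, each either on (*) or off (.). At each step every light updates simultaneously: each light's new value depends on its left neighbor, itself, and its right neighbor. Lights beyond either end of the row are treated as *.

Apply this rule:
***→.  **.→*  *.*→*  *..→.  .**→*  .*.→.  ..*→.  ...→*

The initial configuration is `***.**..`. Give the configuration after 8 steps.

..****..
..*..*..
........
.******.
**....**
.*.**.*.
*.****.*
***..***

***..***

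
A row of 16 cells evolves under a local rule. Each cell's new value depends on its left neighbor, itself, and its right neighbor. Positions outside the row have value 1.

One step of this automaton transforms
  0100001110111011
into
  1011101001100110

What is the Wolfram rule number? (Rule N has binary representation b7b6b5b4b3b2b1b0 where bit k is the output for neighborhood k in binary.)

position 7: 111 → 0  (bit 7 = 0)
position 8: 110 → 0  (bit 6 = 0)
position 0: 101 → 1  (bit 5 = 1)
position 2: 100 → 1  (bit 4 = 1)
position 6: 011 → 1  (bit 3 = 1)
position 1: 010 → 0  (bit 2 = 0)
position 5: 001 → 0  (bit 1 = 0)
position 3: 000 → 1  (bit 0 = 1)
bits b7..b0 = 00111001 = 57

57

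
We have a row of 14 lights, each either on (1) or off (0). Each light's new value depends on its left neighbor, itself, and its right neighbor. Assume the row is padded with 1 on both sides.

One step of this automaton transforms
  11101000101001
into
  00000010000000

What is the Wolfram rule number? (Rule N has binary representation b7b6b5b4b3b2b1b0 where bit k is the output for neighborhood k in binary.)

1

position 0: 111 → 0  (bit 7 = 0)
position 2: 110 → 0  (bit 6 = 0)
position 3: 101 → 0  (bit 5 = 0)
position 5: 100 → 0  (bit 4 = 0)
position 13: 011 → 0  (bit 3 = 0)
position 4: 010 → 0  (bit 2 = 0)
position 7: 001 → 0  (bit 1 = 0)
position 6: 000 → 1  (bit 0 = 1)
bits b7..b0 = 00000001 = 1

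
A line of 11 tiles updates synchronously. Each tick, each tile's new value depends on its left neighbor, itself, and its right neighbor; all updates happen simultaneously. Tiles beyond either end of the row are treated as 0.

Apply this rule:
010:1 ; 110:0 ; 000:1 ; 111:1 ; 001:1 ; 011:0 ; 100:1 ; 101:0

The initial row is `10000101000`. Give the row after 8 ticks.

10010111001

11111101111
01111000110
10110111001
10000010111
11111110010
01111101111
10111000110
10010111001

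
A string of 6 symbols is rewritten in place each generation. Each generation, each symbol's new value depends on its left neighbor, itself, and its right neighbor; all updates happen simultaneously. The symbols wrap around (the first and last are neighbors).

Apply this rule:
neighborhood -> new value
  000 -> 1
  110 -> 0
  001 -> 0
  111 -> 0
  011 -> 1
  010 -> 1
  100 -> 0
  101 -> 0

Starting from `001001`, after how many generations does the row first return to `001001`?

001001

1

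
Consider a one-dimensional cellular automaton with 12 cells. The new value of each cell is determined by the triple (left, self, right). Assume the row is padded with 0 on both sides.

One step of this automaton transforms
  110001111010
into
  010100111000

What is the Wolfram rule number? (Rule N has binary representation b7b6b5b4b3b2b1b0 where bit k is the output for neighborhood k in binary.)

193

position 6: 111 → 1  (bit 7 = 1)
position 1: 110 → 1  (bit 6 = 1)
position 9: 101 → 0  (bit 5 = 0)
position 2: 100 → 0  (bit 4 = 0)
position 0: 011 → 0  (bit 3 = 0)
position 10: 010 → 0  (bit 2 = 0)
position 4: 001 → 0  (bit 1 = 0)
position 3: 000 → 1  (bit 0 = 1)
bits b7..b0 = 11000001 = 193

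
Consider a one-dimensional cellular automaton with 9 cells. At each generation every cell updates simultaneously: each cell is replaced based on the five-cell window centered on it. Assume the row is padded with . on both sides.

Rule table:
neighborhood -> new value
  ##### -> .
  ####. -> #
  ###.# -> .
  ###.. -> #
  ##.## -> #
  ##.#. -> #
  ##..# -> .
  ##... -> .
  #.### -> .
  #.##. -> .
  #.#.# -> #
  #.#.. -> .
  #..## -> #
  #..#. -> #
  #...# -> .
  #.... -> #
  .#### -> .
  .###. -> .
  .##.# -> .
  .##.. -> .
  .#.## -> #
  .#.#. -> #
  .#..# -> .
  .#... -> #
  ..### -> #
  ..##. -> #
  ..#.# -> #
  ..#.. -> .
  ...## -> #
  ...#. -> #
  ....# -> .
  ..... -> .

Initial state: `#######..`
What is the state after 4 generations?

#....##.#
.##.##.#.
##.#..#.#
#.#..###.

#.#..###.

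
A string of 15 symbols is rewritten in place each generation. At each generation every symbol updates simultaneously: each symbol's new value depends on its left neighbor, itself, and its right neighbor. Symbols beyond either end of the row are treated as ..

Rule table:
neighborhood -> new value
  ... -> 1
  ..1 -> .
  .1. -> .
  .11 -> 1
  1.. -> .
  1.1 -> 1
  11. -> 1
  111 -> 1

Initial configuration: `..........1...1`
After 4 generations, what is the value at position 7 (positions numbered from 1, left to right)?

1

111111111...1..
111111111.1...1
1111111111..1..
1111111111....1
position 7 holds 1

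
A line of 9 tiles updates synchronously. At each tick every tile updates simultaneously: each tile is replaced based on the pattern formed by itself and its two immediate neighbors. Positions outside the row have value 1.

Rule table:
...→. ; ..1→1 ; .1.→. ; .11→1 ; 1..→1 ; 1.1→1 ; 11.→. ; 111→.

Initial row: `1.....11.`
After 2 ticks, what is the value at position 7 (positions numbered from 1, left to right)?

.

tick 1: .1...11.1
tick 2: 1.1.11.11
position 7 holds .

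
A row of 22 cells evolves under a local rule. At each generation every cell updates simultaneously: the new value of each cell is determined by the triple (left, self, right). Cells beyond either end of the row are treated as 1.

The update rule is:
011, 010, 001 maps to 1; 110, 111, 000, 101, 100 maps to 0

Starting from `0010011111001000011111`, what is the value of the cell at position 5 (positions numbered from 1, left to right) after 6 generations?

generation 1: 0110110000011000110000
generation 2: 0100100000110001100001
generation 3: 0101100001100011000011
generation 4: 0101000011000110000110
generation 5: 0101000110001100001100
generation 6: 0101001100011000011001
position 5 holds 0

0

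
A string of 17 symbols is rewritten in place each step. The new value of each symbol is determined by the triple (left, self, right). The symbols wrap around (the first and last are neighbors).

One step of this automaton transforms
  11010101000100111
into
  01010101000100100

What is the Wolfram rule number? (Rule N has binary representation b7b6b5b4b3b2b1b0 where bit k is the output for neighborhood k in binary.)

76

position 0: 111 → 0  (bit 7 = 0)
position 1: 110 → 1  (bit 6 = 1)
position 2: 101 → 0  (bit 5 = 0)
position 8: 100 → 0  (bit 4 = 0)
position 14: 011 → 1  (bit 3 = 1)
position 3: 010 → 1  (bit 2 = 1)
position 10: 001 → 0  (bit 1 = 0)
position 9: 000 → 0  (bit 0 = 0)
bits b7..b0 = 01001100 = 76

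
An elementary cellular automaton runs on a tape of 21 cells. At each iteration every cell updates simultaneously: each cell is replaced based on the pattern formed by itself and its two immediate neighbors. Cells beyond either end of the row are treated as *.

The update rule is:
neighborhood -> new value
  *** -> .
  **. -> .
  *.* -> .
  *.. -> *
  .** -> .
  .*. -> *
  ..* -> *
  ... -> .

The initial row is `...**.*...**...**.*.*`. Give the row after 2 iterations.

*.*...**.*..*.*...*..
..**.*...****.**.****

..**.*...****.**.****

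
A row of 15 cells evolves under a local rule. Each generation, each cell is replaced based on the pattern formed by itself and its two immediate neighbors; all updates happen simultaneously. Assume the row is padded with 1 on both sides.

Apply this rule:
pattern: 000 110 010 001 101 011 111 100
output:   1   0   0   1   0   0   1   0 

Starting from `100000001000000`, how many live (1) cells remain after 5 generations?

generation 1: 001111110011111
generation 2: 010111100101111
generation 3: 000011001000111
generation 4: 011100010011011
generation 5: 001001100100001
count of 1: 5

5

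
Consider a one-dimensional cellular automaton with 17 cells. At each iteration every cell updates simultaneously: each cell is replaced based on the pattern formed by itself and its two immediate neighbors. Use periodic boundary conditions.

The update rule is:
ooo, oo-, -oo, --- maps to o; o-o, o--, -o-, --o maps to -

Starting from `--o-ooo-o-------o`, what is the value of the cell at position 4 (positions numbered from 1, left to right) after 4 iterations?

-

----ooo---ooooo--
ooo-ooo-o-ooooo-o
ooo-ooo---ooooo-o
ooo-ooo-o-ooooo-o
position 4 holds -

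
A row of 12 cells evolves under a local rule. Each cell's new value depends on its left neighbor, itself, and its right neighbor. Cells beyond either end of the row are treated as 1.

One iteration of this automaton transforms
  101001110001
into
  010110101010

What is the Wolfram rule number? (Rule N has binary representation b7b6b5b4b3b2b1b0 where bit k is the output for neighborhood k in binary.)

position 6: 111 → 1  (bit 7 = 1)
position 0: 110 → 0  (bit 6 = 0)
position 1: 101 → 1  (bit 5 = 1)
position 3: 100 → 1  (bit 4 = 1)
position 5: 011 → 0  (bit 3 = 0)
position 2: 010 → 0  (bit 2 = 0)
position 4: 001 → 1  (bit 1 = 1)
position 9: 000 → 0  (bit 0 = 0)
bits b7..b0 = 10110010 = 178

178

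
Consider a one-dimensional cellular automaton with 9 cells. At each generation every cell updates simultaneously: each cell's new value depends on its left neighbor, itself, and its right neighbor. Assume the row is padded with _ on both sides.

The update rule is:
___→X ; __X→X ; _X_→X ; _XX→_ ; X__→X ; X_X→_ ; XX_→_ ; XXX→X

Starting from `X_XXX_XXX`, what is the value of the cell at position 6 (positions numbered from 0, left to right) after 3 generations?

X

X__X___X_
XXXXXXXXX
_XXXXXXX_
position 6 holds X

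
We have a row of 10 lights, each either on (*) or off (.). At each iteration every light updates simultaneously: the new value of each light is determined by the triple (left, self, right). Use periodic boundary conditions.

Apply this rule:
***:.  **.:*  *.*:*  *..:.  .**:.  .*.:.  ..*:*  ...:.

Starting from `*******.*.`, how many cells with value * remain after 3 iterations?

3

......**.*
.....*.**.
....*.*.*.
count of *: 3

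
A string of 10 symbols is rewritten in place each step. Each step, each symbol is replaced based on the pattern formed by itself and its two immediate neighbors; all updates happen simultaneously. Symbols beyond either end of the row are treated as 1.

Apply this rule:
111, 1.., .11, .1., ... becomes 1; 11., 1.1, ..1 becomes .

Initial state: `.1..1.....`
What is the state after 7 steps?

step 1: .11.11111.
step 2: .1..1111..
step 3: .11.111.1.
step 4: .1..11..1.
step 5: .11.1.1.1.
step 6: .1..1.1.1.
step 7: .11.1.1.1.

.11.1.1.1.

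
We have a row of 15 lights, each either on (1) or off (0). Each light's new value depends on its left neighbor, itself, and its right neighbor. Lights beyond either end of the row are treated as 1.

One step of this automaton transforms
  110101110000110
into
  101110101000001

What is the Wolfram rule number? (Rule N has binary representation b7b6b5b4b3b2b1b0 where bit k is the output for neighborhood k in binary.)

position 0: 111 → 1  (bit 7 = 1)
position 1: 110 → 0  (bit 6 = 0)
position 2: 101 → 1  (bit 5 = 1)
position 8: 100 → 1  (bit 4 = 1)
position 5: 011 → 0  (bit 3 = 0)
position 3: 010 → 1  (bit 2 = 1)
position 11: 001 → 0  (bit 1 = 0)
position 9: 000 → 0  (bit 0 = 0)
bits b7..b0 = 10110100 = 180

180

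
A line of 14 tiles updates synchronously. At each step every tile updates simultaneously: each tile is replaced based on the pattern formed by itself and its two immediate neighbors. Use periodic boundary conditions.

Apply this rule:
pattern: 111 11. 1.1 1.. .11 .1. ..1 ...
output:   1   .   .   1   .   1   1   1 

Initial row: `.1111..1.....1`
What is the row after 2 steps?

step 1: ..11.111111111
step 2: 11....1111111.

11....1111111.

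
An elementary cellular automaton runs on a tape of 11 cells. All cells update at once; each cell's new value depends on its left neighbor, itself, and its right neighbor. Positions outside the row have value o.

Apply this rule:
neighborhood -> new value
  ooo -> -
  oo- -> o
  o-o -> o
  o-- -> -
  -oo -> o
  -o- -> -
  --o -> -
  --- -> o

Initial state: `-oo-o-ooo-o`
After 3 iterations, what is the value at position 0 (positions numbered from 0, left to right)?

-

oooo-oo-ooo
---oooooo--
-o-o----o--
position 0 holds -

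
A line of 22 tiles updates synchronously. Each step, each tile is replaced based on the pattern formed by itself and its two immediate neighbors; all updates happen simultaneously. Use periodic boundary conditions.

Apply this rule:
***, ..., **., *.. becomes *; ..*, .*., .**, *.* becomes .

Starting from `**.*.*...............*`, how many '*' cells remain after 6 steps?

18

**....**************..
.****..**************.
..****..**************
*..****..*************
**..****..************
***..****..***********
count of *: 18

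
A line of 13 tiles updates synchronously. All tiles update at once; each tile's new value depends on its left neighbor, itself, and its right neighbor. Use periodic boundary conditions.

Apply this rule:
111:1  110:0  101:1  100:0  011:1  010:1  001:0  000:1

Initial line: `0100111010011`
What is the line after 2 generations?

1100110110010
1000101100011

1000101100011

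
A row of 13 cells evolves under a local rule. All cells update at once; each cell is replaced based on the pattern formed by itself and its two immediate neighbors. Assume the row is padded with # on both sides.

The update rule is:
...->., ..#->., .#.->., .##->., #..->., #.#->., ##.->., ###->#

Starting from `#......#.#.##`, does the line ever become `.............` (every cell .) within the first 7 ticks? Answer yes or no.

yes

............#
.............
all cells are . at tick 2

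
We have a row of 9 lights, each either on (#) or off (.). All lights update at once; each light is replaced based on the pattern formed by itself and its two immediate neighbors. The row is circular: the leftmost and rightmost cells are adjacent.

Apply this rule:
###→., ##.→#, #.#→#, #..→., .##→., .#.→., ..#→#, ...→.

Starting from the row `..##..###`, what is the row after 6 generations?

#..#.#.#.

.#.#.#..#
#.#.#..#.
.#.#..#.#
#.#..#.#.
.#..#.#.#
#..#.#.#.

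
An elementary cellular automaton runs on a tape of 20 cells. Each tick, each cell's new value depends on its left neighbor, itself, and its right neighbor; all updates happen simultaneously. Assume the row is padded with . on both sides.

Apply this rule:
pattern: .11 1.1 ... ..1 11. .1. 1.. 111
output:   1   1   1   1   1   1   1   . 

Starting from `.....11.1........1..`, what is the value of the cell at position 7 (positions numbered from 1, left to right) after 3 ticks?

1

11111111111111111111
1..................1
11111111111111111111
position 7 holds 1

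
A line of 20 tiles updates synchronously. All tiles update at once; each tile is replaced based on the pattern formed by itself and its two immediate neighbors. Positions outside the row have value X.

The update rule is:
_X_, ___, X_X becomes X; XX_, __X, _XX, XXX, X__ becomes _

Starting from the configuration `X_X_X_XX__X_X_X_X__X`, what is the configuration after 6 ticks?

X______XX_______XX__

_XXXXX____XXXXXXX___
X______XX_________X_
__XXXX____XXXXXXX_XX
_______XX________X__
_XXXXX____XXXXXX_X__
X______XX_______XX__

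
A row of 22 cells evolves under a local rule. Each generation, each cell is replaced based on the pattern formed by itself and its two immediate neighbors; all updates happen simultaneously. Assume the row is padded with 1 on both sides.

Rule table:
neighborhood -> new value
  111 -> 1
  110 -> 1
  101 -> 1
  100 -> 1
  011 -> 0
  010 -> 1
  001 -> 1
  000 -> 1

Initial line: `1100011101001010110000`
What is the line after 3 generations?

1111111011111111110111

1111101111111111011111
1111110111111111101111
1111111011111111110111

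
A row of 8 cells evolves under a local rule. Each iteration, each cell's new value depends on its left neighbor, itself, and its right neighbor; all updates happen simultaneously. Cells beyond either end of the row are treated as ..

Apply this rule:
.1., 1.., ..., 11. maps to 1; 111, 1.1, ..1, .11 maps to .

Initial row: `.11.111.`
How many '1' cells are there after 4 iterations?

iteration 1: ..1...11
iteration 2: 1.111..1
iteration 3: 1...11.1
iteration 4: 111..1.1
count of 1: 5

5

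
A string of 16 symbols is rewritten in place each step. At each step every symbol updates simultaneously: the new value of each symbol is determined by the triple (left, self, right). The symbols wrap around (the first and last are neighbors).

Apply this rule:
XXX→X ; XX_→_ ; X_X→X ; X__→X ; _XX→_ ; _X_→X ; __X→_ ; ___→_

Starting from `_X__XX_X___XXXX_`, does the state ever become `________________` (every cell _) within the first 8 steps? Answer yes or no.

no

_XX___XXX___XX_X
X__X___X_X____XX
_X_XX__XXXX____X
XXX__X__XX_X___X
XX_X_XX___XXX___
__XXX__X___X_X__
___X_X_XX__XXXX_
___XXXX__X__XX_X
step 8 is ___XXXX__X__XX_X, still not uniform _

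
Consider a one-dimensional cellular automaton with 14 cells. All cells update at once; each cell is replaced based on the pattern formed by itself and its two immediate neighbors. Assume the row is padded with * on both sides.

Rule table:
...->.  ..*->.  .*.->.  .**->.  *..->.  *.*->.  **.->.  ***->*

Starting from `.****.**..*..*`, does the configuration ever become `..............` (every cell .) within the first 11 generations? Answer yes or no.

..**..........
..............
all cells are . at generation 2

yes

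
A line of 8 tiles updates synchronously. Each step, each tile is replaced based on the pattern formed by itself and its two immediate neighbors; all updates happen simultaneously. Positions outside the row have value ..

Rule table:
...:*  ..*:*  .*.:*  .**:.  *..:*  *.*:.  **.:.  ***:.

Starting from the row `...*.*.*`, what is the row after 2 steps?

.....*.*

step 1: ****.*.*
step 2: .....*.*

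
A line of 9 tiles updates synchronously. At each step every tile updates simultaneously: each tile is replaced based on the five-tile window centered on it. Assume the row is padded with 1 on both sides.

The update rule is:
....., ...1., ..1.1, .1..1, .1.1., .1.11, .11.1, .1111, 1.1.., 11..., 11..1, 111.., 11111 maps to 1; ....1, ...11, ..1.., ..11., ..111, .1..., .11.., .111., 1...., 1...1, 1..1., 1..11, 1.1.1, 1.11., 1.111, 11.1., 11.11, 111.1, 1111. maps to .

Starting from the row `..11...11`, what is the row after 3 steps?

1...1...1
11.1.....
...1..1..

...1..1..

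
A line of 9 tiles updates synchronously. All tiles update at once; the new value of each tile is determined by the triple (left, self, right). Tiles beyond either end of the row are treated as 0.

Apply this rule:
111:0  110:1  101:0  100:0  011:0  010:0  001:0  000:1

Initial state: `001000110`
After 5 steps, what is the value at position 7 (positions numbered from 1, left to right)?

1

100010010
001000000
100011111
001000001
100011100
position 7 holds 1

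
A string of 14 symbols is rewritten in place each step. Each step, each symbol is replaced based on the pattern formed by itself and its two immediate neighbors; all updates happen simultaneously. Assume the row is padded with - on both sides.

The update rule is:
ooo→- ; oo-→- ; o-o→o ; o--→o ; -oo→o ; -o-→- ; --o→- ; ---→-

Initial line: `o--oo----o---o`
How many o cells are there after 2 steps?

step 1: -o-o-o----o---
step 2: --o-o-o----o--
count of o: 4

4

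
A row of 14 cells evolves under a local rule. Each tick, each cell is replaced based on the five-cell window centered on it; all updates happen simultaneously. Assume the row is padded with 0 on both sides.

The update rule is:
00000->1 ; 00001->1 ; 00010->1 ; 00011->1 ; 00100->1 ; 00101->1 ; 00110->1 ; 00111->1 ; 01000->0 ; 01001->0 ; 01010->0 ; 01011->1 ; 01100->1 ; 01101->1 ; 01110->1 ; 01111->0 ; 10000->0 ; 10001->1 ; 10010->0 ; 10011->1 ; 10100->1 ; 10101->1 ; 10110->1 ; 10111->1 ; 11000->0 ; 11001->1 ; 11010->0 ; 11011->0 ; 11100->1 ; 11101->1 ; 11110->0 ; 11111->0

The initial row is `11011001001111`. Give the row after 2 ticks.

11011101011001
11011101111101

11011101111101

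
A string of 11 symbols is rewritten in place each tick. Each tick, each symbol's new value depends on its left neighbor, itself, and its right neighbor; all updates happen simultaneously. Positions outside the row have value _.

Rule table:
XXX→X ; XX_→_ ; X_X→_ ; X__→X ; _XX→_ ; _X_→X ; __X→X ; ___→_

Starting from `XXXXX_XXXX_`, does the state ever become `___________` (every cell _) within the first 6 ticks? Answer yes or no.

no

_XXX___XX_X
X_X_X_X___X
X_X_X_XX_XX
X_X_X______
X_X_XX_____
X_X___X____
tick 6 is X_X___X____, still not uniform _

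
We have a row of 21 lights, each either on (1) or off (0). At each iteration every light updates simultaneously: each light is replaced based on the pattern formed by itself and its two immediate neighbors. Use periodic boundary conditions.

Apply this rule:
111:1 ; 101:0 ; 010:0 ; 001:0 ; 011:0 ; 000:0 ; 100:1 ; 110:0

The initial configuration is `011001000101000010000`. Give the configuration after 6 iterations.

000100100000100001000
000010010000010000100
000001001000001000010
000000100100000100001
100000010010000010000
010000001001000001000

010000001001000001000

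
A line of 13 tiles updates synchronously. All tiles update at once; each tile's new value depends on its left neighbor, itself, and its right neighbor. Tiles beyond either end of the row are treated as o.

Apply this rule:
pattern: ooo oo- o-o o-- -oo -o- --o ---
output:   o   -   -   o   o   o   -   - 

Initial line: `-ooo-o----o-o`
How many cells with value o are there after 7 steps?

-oo--oo---o-o
-o-o-o-o--o-o
-o-o-o-oo-o-o
-o-o-o-o--o-o  (repeats step 2; period 2)
step 7: -o-o-o-oo-o-o
count of o: 7

7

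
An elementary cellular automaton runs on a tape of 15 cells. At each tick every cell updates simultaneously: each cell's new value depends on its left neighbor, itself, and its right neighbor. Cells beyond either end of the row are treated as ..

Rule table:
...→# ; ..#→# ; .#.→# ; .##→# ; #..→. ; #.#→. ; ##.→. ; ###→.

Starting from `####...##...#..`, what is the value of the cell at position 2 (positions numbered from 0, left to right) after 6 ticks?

#....###..###.#
#.####...##...#
#.#....###..###
#.#.####...##..
#.#.#....###..#
#.#.#.####...##
position 2 holds #

#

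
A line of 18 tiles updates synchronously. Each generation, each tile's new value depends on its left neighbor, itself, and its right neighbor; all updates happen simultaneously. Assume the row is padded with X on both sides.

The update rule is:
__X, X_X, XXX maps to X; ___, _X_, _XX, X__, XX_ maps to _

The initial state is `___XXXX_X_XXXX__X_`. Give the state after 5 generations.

X__X_X_X___X_X_X_X

__X_XX_X_X_XX__X_X
_X_X__X_X_X___X_X_
X_X__X_X_X___X_X_X
_X__X_X_X___X_X_X_
X__X_X_X___X_X_X_X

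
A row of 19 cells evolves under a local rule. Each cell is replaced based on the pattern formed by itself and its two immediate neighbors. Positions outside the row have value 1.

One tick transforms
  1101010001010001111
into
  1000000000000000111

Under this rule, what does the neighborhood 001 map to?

At position 8 the neighborhood is 001; the next row has 0 there.

0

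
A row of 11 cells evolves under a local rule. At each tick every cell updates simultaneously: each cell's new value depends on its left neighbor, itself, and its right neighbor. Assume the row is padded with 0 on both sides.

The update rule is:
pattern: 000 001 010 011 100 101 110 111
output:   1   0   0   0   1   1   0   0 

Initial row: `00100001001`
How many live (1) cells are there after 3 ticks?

10011100100
01000010011
00111001000
count of 1: 4

4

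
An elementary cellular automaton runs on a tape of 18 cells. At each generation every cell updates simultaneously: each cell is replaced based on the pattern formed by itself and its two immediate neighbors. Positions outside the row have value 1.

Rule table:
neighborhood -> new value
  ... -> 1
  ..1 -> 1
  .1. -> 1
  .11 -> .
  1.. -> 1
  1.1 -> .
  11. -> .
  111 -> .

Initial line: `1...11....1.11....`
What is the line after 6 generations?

generation 1: .111..11111...1111
generation 2: ....11.....111....
generation 3: 1111..11111...1111
generation 4: ....11.....111....  (repeats generation 2; period 2)
generation 6: ....11.....111....

....11.....111....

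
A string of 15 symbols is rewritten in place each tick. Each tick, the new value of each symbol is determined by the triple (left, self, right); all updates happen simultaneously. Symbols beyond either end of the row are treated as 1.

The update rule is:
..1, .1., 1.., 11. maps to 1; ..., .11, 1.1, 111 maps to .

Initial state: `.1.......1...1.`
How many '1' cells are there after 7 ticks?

.11.....111.11.
..11...1..1..1.
11.11.11111111.
.1..1........1.
.11111......11.
.....11....1.1.
1...1.11..11.1.
count of 1: 7

7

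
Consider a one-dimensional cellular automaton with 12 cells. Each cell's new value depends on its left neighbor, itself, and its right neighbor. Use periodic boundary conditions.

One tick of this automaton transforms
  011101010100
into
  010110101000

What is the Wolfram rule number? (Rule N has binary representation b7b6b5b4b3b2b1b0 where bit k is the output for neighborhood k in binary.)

104

position 2: 111 → 0  (bit 7 = 0)
position 3: 110 → 1  (bit 6 = 1)
position 4: 101 → 1  (bit 5 = 1)
position 10: 100 → 0  (bit 4 = 0)
position 1: 011 → 1  (bit 3 = 1)
position 5: 010 → 0  (bit 2 = 0)
position 0: 001 → 0  (bit 1 = 0)
position 11: 000 → 0  (bit 0 = 0)
bits b7..b0 = 01101000 = 104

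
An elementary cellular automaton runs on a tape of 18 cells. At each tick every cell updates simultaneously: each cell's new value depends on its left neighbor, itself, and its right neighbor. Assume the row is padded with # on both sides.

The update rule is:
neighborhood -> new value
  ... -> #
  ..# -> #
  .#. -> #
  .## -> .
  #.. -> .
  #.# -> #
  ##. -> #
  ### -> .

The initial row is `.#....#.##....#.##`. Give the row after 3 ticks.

tick 1: ##.#####.#.#####..
tick 2: .##....####....#.#
tick 3: #.#.###...#.#####.

#.#.###...#.#####.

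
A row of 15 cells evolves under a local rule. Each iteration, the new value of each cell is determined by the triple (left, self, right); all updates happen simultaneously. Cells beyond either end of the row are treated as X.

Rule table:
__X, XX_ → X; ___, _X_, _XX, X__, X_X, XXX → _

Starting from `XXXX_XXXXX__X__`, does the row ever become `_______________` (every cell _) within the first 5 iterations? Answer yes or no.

no

___X_____X_X__X
__X_____X____X_
_X_____X____X__
______X____X__X
_____X____X__X_
iteration 5 is _____X____X__X_, still not uniform _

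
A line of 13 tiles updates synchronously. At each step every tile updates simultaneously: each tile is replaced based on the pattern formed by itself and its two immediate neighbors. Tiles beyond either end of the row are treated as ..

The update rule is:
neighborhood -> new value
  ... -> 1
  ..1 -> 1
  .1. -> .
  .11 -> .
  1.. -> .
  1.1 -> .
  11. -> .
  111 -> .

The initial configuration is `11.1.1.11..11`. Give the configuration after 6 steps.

..........1..
1111111111..1
...........1.
11111111111..
............1
111111111111.

111111111111.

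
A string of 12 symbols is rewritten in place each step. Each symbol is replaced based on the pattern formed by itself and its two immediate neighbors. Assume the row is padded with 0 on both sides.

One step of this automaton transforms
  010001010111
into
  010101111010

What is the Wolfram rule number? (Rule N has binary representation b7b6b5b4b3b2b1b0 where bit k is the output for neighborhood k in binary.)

position 10: 111 → 1  (bit 7 = 1)
position 11: 110 → 0  (bit 6 = 0)
position 6: 101 → 1  (bit 5 = 1)
position 2: 100 → 0  (bit 4 = 0)
position 9: 011 → 0  (bit 3 = 0)
position 1: 010 → 1  (bit 2 = 1)
position 0: 001 → 0  (bit 1 = 0)
position 3: 000 → 1  (bit 0 = 1)
bits b7..b0 = 10100101 = 165

165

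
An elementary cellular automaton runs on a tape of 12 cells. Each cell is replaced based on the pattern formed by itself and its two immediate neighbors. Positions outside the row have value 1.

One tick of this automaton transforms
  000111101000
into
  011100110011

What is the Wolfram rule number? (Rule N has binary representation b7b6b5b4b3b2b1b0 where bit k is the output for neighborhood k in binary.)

position 4: 111 → 0  (bit 7 = 0)
position 6: 110 → 1  (bit 6 = 1)
position 7: 101 → 1  (bit 5 = 1)
position 0: 100 → 0  (bit 4 = 0)
position 3: 011 → 1  (bit 3 = 1)
position 8: 010 → 0  (bit 2 = 0)
position 2: 001 → 1  (bit 1 = 1)
position 1: 000 → 1  (bit 0 = 1)
bits b7..b0 = 01101011 = 107

107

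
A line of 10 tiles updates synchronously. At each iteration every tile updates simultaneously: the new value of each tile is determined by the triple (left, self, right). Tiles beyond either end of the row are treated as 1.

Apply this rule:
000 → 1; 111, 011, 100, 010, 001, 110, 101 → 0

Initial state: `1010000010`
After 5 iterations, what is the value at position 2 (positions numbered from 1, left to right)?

iteration 1: 0000111000
iteration 2: 0110000010
iteration 3: 0000111000  (repeats iteration 1; period 2)
iteration 5: 0000111000
position 2 holds 0

0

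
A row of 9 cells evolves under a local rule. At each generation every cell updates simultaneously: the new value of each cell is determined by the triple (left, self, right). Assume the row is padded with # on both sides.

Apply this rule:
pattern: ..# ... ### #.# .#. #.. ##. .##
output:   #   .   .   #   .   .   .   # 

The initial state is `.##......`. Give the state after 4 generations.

.....##.#

##......#
.......##
......##.
.....##.#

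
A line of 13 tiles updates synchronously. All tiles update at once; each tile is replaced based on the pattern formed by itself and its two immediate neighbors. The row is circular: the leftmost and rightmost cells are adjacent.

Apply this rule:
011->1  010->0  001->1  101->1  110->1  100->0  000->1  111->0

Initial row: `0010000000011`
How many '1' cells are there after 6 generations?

0100111111111
1001100000001
1011101111111
1110111000000
1011101011111
1110110110000
count of 1: 7

7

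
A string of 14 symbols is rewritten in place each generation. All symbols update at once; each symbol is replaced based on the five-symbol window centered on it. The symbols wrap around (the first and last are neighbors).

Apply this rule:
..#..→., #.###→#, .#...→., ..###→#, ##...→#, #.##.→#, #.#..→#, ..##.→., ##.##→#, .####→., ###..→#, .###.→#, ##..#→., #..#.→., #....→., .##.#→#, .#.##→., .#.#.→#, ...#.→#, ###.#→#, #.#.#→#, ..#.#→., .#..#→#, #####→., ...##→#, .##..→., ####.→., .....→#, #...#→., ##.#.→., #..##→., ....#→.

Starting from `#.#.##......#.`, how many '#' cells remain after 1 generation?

9

###.#.#.##.#.#
count of #: 9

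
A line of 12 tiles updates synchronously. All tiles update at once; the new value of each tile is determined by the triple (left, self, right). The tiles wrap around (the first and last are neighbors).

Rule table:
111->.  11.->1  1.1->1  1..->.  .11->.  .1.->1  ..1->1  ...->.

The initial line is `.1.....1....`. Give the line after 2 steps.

11....11....
.1...1.1...1

.1...1.1...1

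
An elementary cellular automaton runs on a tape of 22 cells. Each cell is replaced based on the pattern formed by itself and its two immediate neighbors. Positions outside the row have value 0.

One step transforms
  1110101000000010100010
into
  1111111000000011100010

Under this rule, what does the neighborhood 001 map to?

0

At position 13 the neighborhood is 001; the next row has 0 there.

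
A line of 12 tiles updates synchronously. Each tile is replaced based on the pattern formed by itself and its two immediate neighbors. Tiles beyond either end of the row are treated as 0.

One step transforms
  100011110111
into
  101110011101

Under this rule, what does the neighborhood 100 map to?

0

At position 1 the neighborhood is 100; the next row has 0 there.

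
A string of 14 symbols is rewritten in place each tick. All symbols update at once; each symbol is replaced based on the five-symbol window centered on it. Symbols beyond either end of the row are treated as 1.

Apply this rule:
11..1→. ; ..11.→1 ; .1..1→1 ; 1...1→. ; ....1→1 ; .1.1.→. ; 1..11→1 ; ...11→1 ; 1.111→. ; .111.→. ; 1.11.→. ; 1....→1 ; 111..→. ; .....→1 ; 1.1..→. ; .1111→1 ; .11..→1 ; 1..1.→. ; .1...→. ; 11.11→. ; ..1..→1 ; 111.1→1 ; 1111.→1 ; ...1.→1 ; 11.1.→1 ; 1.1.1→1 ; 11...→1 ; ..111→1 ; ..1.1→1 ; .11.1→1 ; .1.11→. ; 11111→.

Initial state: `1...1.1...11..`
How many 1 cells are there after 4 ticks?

6

.1.11....111.1
11..111111.1..
1..111..111.11
..11...11.1..1
count of 1: 6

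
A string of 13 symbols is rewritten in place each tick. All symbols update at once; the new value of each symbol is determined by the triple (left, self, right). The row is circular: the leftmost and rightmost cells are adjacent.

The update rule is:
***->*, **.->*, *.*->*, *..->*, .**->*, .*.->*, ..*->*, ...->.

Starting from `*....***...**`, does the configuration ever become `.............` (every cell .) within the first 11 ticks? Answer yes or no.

**..*****.***
*************
*************  (fixed point — unchanged through tick 11)
tick 11 is *************, still not uniform .

no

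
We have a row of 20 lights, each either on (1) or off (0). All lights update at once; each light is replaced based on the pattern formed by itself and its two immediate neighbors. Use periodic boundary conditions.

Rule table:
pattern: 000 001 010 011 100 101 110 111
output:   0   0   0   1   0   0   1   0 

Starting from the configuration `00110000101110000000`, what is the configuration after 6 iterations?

00110000000000000000

00110000001010000000
00110000000000000000
00110000000000000000  (fixed point — unchanged through iteration 6)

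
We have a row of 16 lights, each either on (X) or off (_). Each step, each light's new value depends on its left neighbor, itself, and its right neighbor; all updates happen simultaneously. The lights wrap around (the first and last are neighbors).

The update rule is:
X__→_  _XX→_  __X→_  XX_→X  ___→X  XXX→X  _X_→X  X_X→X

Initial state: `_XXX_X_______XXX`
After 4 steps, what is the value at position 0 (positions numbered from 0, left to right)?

_

step 1: X_XXXX_XXXXX__XX
step 2: XX_XXXX_XXXX___X
step 3: XXX_XXXX_XXX_X__
step 4: _XXX_XXXX_XXXX__
position 0 holds _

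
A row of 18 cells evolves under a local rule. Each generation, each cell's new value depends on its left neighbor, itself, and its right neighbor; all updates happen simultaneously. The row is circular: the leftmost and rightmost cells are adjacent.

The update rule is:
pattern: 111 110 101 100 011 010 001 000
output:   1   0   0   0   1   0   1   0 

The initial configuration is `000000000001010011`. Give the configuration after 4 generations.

000000010000110000

000000000010000110
000000000100001100
000000001000011000
000000010000110000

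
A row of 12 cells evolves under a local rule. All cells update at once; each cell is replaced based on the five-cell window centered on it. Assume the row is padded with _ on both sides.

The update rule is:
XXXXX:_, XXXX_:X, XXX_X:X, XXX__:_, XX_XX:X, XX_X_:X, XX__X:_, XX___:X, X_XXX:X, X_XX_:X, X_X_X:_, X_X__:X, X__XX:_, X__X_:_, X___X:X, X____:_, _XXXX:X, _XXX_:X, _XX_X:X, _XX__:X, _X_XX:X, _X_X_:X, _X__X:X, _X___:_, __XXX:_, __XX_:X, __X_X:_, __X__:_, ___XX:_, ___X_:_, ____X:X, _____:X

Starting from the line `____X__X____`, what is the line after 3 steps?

XXX__X____XX
_X______X_XX
____XXX__XXX

____XXX__XXX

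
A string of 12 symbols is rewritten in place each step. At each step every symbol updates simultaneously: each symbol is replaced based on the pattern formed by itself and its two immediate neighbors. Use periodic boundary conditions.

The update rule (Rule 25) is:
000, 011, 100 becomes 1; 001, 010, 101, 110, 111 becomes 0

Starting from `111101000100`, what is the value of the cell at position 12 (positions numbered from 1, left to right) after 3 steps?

1

100000110010
011110101000
010000000111
position 12 holds 1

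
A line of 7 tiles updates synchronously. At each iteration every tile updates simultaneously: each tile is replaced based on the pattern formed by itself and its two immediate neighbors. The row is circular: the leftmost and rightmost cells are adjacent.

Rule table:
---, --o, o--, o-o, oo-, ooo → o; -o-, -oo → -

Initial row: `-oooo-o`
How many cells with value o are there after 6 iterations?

o-oooo-
-o-oooo
o-o-ooo
oo-o-oo
ooo-o-o
oooo-o-
count of o: 5

5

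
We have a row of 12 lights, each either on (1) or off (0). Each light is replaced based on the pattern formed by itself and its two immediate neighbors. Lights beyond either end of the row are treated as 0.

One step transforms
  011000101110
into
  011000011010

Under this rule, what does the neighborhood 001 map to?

0

At position 0 the neighborhood is 001; the next row has 0 there.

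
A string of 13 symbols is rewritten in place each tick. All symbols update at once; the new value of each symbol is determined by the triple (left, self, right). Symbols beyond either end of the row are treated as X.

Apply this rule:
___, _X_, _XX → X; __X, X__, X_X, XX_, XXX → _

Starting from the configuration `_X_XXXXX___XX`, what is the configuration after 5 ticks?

_X_X_____X_X_
_X_X_XXX_X_X_
_X_X_X___X_X_
_X_X_X_X_X_X_
_X_X_X_X_X_X_

_X_X_X_X_X_X_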